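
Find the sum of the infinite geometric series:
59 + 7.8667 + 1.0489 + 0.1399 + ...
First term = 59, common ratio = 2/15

For |r| < 1, S = a / (1 - r)
S = 59 / (1 - (2/15))
S = 59 / (13/15)
S = 885/13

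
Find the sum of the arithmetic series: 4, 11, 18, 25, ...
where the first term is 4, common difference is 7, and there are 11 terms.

Sₙ = n/2 × (first + last)
Last term = a + (n-1)d = 4 + (11-1)×7 = 74
S_11 = 11/2 × (4 + 74)
S_11 = 11/2 × 78 = 429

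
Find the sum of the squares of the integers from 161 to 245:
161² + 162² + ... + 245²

Use ∑_{k=1}^{n} k² = n(n+1)(2n+1)/6, then subtract the first 160 terms.
∑_{k=1}^{245} k² = 245×246×491/6 = 4932095
∑_{k=1}^{160} k² = 160×161×321/6 = 1378160
∑_{k=161}^{245} k² = 4932095 - 1378160 = 3553935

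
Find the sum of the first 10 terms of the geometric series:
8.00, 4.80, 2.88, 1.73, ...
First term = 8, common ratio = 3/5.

Sₙ = a(1 - rⁿ) / (1 - r)
S_10 = 8(1 - (3/5)^10) / (1 - (3/5))
S_10 = 8(1 - (59049/9765625)) / (2/5)
S_10 = 38826304/1953125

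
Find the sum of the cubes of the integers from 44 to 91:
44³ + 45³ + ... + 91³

Use ∑_{k=1}^{n} k³ = [n(n+1)/2]², then subtract the first 43 terms.
∑_{k=1}^{91} k³ = [91×92/2]² = 4186² = 17522596
∑_{k=1}^{43} k³ = [43×44/2]² = 946² = 894916
∑_{k=44}^{91} k³ = 17522596 - 894916 = 16627680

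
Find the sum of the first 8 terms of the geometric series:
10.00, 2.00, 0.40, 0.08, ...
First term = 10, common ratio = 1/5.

Sₙ = a(1 - rⁿ) / (1 - r)
S_8 = 10(1 - (1/5)^8) / (1 - (1/5))
S_8 = 10(1 - (1/390625)) / (4/5)
S_8 = 195312/15625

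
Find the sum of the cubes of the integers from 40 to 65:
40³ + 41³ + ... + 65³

Use ∑_{k=1}^{n} k³ = [n(n+1)/2]², then subtract the first 39 terms.
∑_{k=1}^{65} k³ = [65×66/2]² = 2145² = 4601025
∑_{k=1}^{39} k³ = [39×40/2]² = 780² = 608400
∑_{k=40}^{65} k³ = 4601025 - 608400 = 3992625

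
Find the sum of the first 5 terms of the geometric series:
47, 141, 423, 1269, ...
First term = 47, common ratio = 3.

Sₙ = a(1 - rⁿ) / (1 - r)
S_5 = 47(1 - 3^5) / (1 - 3)
S_5 = 47(1 - 243) / (-2)
S_5 = 5687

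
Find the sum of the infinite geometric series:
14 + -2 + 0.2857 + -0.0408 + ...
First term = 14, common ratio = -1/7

For |r| < 1, S = a / (1 - r)
S = 14 / (1 - (-1/7))
S = 14 / (8/7)
S = 49/4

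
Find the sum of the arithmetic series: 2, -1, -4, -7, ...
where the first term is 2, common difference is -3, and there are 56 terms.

Sₙ = n/2 × (first + last)
Last term = a + (n-1)d = 2 + (56-1)×(-3) = -163
S_56 = 56/2 × (2 + (-163))
S_56 = 56/2 × (-161) = -4508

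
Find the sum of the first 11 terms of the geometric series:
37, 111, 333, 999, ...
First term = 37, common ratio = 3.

Sₙ = a(1 - rⁿ) / (1 - r)
S_11 = 37(1 - 3^11) / (1 - 3)
S_11 = 37(1 - 177147) / (-2)
S_11 = 3277201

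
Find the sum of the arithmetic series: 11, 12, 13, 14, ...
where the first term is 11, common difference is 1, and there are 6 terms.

Sₙ = n/2 × (first + last)
Last term = a + (n-1)d = 11 + (6-1)×1 = 16
S_6 = 6/2 × (11 + 16)
S_6 = 6/2 × 27 = 81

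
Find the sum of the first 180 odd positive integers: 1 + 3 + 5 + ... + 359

Sum of first n odd numbers = n²
= 180²
= 32400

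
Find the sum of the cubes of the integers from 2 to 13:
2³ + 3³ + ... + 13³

Use ∑_{k=1}^{n} k³ = [n(n+1)/2]², then subtract the first 1 terms.
∑_{k=1}^{13} k³ = [13×14/2]² = 91² = 8281
∑_{k=1}^{1} k³ = [1×2/2]² = 1² = 1
∑_{k=2}^{13} k³ = 8281 - 1 = 8280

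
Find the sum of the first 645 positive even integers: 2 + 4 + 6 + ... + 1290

Sum of first n even numbers = n(n+1)
= 645×646
= 416670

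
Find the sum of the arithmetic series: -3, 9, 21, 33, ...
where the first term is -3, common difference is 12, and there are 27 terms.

Sₙ = n/2 × (first + last)
Last term = a + (n-1)d = -3 + (27-1)×12 = 309
S_27 = 27/2 × (-3 + 309)
S_27 = 27/2 × 306 = 4131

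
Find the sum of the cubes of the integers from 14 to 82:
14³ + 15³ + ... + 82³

Use ∑_{k=1}^{n} k³ = [n(n+1)/2]², then subtract the first 13 terms.
∑_{k=1}^{82} k³ = [82×83/2]² = 3403² = 11580409
∑_{k=1}^{13} k³ = [13×14/2]² = 91² = 8281
∑_{k=14}^{82} k³ = 11580409 - 8281 = 11572128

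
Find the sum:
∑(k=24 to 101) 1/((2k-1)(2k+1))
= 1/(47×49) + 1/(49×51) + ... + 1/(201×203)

Partial fractions: 1/((2k-1)(2k+1)) = (1/2)[1/(2k-1) - 1/(2k+1)]
The series telescopes:
= (1/2)[1/47 - 1/203]
= 78/9541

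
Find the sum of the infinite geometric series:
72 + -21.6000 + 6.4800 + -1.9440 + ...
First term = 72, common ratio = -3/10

For |r| < 1, S = a / (1 - r)
S = 72 / (1 - (-3/10))
S = 72 / (13/10)
S = 720/13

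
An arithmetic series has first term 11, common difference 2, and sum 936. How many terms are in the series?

Using S = n/2 × [2a + (n-1)d]
936 = n/2 × [2(11) + (n-1)(2)]
936 = n/2 × [22 + 2n - 2]
1872 = n × [20 + 2n]
2n² + (20)n - 1872 = 0
Discriminant: Δ = (20)² - 4(2)(-1872) = 400 + 14976 = 15376
√Δ = 124
n = [-(20) + √Δ] / (2·2) = (-20 + 124) / 4 = 104 / 4 = 26
(The negative root is discarded since n must be a positive integer.)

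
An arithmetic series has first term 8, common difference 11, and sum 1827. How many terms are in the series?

Using S = n/2 × [2a + (n-1)d]
1827 = n/2 × [2(8) + (n-1)(11)]
1827 = n/2 × [16 + 11n - 11]
3654 = n × [5 + 11n]
11n² + (5)n - 3654 = 0
Discriminant: Δ = (5)² - 4(11)(-3654) = 25 + 160776 = 160801
√Δ = 401
n = [-(5) + √Δ] / (2·11) = (-5 + 401) / 22 = 396 / 22 = 18
(The negative root is discarded since n must be a positive integer.)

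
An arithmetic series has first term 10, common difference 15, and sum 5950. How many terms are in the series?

Using S = n/2 × [2a + (n-1)d]
5950 = n/2 × [2(10) + (n-1)(15)]
5950 = n/2 × [20 + 15n - 15]
11900 = n × [5 + 15n]
15n² + (5)n - 11900 = 0
Discriminant: Δ = (5)² - 4(15)(-11900) = 25 + 714000 = 714025
√Δ = 845
n = [-(5) + √Δ] / (2·15) = (-5 + 845) / 30 = 840 / 30 = 28
(The negative root is discarded since n must be a positive integer.)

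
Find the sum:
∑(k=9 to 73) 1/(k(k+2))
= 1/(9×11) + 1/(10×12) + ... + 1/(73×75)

Partial fractions: 1/(k(k+2)) = (1/2)[1/k - 1/(k+2)]
Telescoping leaves the first two and last two terms:
= (1/2)[1/9 + 1/10 - 1/74 - 1/75]
= 767/8325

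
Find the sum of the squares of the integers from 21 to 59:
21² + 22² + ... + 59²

Use ∑_{k=1}^{n} k² = n(n+1)(2n+1)/6, then subtract the first 20 terms.
∑_{k=1}^{59} k² = 59×60×119/6 = 70210
∑_{k=1}^{20} k² = 20×21×41/6 = 2870
∑_{k=21}^{59} k² = 70210 - 2870 = 67340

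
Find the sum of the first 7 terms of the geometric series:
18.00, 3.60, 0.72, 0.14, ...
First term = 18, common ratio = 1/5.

Sₙ = a(1 - rⁿ) / (1 - r)
S_7 = 18(1 - (1/5)^7) / (1 - (1/5))
S_7 = 18(1 - (1/78125)) / (4/5)
S_7 = 351558/15625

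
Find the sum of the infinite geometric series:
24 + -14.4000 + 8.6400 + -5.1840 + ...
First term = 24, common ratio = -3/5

For |r| < 1, S = a / (1 - r)
S = 24 / (1 - (-3/5))
S = 24 / (8/5)
S = 15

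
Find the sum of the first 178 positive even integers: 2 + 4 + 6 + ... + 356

Sum of first n even numbers = n(n+1)
= 178×179
= 31862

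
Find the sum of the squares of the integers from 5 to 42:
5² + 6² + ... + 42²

Use ∑_{k=1}^{n} k² = n(n+1)(2n+1)/6, then subtract the first 4 terms.
∑_{k=1}^{42} k² = 42×43×85/6 = 25585
∑_{k=1}^{4} k² = 4×5×9/6 = 30
∑_{k=5}^{42} k² = 25585 - 30 = 25555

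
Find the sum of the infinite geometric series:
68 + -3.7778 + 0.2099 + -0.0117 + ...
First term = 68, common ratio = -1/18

For |r| < 1, S = a / (1 - r)
S = 68 / (1 - (-1/18))
S = 68 / (19/18)
S = 1224/19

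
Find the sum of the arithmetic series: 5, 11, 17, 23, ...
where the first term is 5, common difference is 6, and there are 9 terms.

Sₙ = n/2 × (first + last)
Last term = a + (n-1)d = 5 + (9-1)×6 = 53
S_9 = 9/2 × (5 + 53)
S_9 = 9/2 × 58 = 261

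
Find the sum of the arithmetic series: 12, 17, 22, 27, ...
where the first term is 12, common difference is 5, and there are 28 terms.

Sₙ = n/2 × (first + last)
Last term = a + (n-1)d = 12 + (28-1)×5 = 147
S_28 = 28/2 × (12 + 147)
S_28 = 28/2 × 159 = 2226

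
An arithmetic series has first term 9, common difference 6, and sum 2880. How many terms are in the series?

Using S = n/2 × [2a + (n-1)d]
2880 = n/2 × [2(9) + (n-1)(6)]
2880 = n/2 × [18 + 6n - 6]
5760 = n × [12 + 6n]
6n² + (12)n - 5760 = 0
Discriminant: Δ = (12)² - 4(6)(-5760) = 144 + 138240 = 138384
√Δ = 372
n = [-(12) + √Δ] / (2·6) = (-12 + 372) / 12 = 360 / 12 = 30
(The negative root is discarded since n must be a positive integer.)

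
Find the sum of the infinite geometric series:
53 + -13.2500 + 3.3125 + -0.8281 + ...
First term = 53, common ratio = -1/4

For |r| < 1, S = a / (1 - r)
S = 53 / (1 - (-1/4))
S = 53 / (5/4)
S = 212/5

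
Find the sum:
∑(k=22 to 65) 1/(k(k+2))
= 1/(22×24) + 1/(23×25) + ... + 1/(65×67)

Partial fractions: 1/(k(k+2)) = (1/2)[1/k - 1/(k+2)]
Telescoping leaves the first two and last two terms:
= (1/2)[1/22 + 1/23 - 1/66 - 1/67]
= 2993/101706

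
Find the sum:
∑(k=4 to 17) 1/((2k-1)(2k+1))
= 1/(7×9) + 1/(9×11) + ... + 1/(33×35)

Partial fractions: 1/((2k-1)(2k+1)) = (1/2)[1/(2k-1) - 1/(2k+1)]
The series telescopes:
= (1/2)[1/7 - 1/35]
= 2/35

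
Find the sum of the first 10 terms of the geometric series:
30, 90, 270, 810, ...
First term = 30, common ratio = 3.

Sₙ = a(1 - rⁿ) / (1 - r)
S_10 = 30(1 - 3^10) / (1 - 3)
S_10 = 30(1 - 59049) / (-2)
S_10 = 885720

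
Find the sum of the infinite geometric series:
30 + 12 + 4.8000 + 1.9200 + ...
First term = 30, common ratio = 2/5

For |r| < 1, S = a / (1 - r)
S = 30 / (1 - (2/5))
S = 30 / (3/5)
S = 50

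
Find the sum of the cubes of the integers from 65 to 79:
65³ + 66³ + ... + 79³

Use ∑_{k=1}^{n} k³ = [n(n+1)/2]², then subtract the first 64 terms.
∑_{k=1}^{79} k³ = [79×80/2]² = 3160² = 9985600
∑_{k=1}^{64} k³ = [64×65/2]² = 2080² = 4326400
∑_{k=65}^{79} k³ = 9985600 - 4326400 = 5659200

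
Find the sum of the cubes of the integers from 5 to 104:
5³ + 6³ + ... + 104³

Use ∑_{k=1}^{n} k³ = [n(n+1)/2]², then subtract the first 4 terms.
∑_{k=1}^{104} k³ = [104×105/2]² = 5460² = 29811600
∑_{k=1}^{4} k³ = [4×5/2]² = 10² = 100
∑_{k=5}^{104} k³ = 29811600 - 100 = 29811500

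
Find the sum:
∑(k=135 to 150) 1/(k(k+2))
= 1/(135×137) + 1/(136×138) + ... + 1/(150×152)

Partial fractions: 1/(k(k+2)) = (1/2)[1/k - 1/(k+2)]
Telescoping leaves the first two and last two terms:
= (1/2)[1/135 + 1/136 - 1/151 - 1/152]
= 41057/52674840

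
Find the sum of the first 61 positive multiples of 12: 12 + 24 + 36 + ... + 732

Factor out 12: = 12(1 + 2 + ... + 61) = 12 × n(n+1)/2
= 12 × 61×62/2
= 12 × 1891
= 22692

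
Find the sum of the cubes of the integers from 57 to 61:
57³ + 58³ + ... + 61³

Use ∑_{k=1}^{n} k³ = [n(n+1)/2]², then subtract the first 56 terms.
∑_{k=1}^{61} k³ = [61×62/2]² = 1891² = 3575881
∑_{k=1}^{56} k³ = [56×57/2]² = 1596² = 2547216
∑_{k=57}^{61} k³ = 3575881 - 2547216 = 1028665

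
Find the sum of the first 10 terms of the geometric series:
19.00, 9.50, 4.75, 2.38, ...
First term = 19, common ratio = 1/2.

Sₙ = a(1 - rⁿ) / (1 - r)
S_10 = 19(1 - (1/2)^10) / (1 - (1/2))
S_10 = 19(1 - (1/1024)) / (1/2)
S_10 = 19437/512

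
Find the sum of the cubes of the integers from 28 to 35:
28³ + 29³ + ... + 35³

Use ∑_{k=1}^{n} k³ = [n(n+1)/2]², then subtract the first 27 terms.
∑_{k=1}^{35} k³ = [35×36/2]² = 630² = 396900
∑_{k=1}^{27} k³ = [27×28/2]² = 378² = 142884
∑_{k=28}^{35} k³ = 396900 - 142884 = 254016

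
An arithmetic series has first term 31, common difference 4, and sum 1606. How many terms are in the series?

Using S = n/2 × [2a + (n-1)d]
1606 = n/2 × [2(31) + (n-1)(4)]
1606 = n/2 × [62 + 4n - 4]
3212 = n × [58 + 4n]
4n² + (58)n - 3212 = 0
Discriminant: Δ = (58)² - 4(4)(-3212) = 3364 + 51392 = 54756
√Δ = 234
n = [-(58) + √Δ] / (2·4) = (-58 + 234) / 8 = 176 / 8 = 22
(The negative root is discarded since n must be a positive integer.)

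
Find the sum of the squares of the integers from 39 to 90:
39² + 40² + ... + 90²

Use ∑_{k=1}^{n} k² = n(n+1)(2n+1)/6, then subtract the first 38 terms.
∑_{k=1}^{90} k² = 90×91×181/6 = 247065
∑_{k=1}^{38} k² = 38×39×77/6 = 19019
∑_{k=39}^{90} k² = 247065 - 19019 = 228046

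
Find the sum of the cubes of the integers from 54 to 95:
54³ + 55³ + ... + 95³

Use ∑_{k=1}^{n} k³ = [n(n+1)/2]², then subtract the first 53 terms.
∑_{k=1}^{95} k³ = [95×96/2]² = 4560² = 20793600
∑_{k=1}^{53} k³ = [53×54/2]² = 1431² = 2047761
∑_{k=54}^{95} k³ = 20793600 - 2047761 = 18745839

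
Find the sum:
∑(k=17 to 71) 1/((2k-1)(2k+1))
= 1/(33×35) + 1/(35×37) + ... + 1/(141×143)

Partial fractions: 1/((2k-1)(2k+1)) = (1/2)[1/(2k-1) - 1/(2k+1)]
The series telescopes:
= (1/2)[1/33 - 1/143]
= 5/429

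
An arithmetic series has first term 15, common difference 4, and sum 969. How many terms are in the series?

Using S = n/2 × [2a + (n-1)d]
969 = n/2 × [2(15) + (n-1)(4)]
969 = n/2 × [30 + 4n - 4]
1938 = n × [26 + 4n]
4n² + (26)n - 1938 = 0
Discriminant: Δ = (26)² - 4(4)(-1938) = 676 + 31008 = 31684
√Δ = 178
n = [-(26) + √Δ] / (2·4) = (-26 + 178) / 8 = 152 / 8 = 19
(The negative root is discarded since n must be a positive integer.)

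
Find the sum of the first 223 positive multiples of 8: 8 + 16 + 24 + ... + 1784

Factor out 8: = 8(1 + 2 + ... + 223) = 8 × n(n+1)/2
= 8 × 223×224/2
= 8 × 24976
= 199808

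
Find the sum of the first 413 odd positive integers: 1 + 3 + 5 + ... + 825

Sum of first n odd numbers = n²
= 413²
= 170569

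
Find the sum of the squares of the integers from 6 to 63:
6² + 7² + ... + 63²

Use ∑_{k=1}^{n} k² = n(n+1)(2n+1)/6, then subtract the first 5 terms.
∑_{k=1}^{63} k² = 63×64×127/6 = 85344
∑_{k=1}^{5} k² = 5×6×11/6 = 55
∑_{k=6}^{63} k² = 85344 - 55 = 85289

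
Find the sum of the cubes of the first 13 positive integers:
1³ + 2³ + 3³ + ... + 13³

Formula: ∑k³ = [n(n+1)/2]²
= [13×14/2]²
= 91²
= 8281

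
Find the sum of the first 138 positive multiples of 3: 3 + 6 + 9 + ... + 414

Factor out 3: = 3(1 + 2 + ... + 138) = 3 × n(n+1)/2
= 3 × 138×139/2
= 3 × 9591
= 28773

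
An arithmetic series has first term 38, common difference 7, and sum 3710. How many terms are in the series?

Using S = n/2 × [2a + (n-1)d]
3710 = n/2 × [2(38) + (n-1)(7)]
3710 = n/2 × [76 + 7n - 7]
7420 = n × [69 + 7n]
7n² + (69)n - 7420 = 0
Discriminant: Δ = (69)² - 4(7)(-7420) = 4761 + 207760 = 212521
√Δ = 461
n = [-(69) + √Δ] / (2·7) = (-69 + 461) / 14 = 392 / 14 = 28
(The negative root is discarded since n must be a positive integer.)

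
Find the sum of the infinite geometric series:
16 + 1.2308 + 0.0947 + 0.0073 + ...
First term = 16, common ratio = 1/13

For |r| < 1, S = a / (1 - r)
S = 16 / (1 - (1/13))
S = 16 / (12/13)
S = 52/3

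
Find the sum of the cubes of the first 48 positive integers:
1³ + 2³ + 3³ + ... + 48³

Formula: ∑k³ = [n(n+1)/2]²
= [48×49/2]²
= 1176²
= 1382976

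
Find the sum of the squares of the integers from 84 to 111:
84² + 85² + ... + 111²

Use ∑_{k=1}^{n} k² = n(n+1)(2n+1)/6, then subtract the first 83 terms.
∑_{k=1}^{111} k² = 111×112×223/6 = 462056
∑_{k=1}^{83} k² = 83×84×167/6 = 194054
∑_{k=84}^{111} k² = 462056 - 194054 = 268002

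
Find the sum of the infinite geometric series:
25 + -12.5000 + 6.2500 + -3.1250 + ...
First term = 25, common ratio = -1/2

For |r| < 1, S = a / (1 - r)
S = 25 / (1 - (-1/2))
S = 25 / (3/2)
S = 50/3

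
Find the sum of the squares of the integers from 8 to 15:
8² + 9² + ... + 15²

Use ∑_{k=1}^{n} k² = n(n+1)(2n+1)/6, then subtract the first 7 terms.
∑_{k=1}^{15} k² = 15×16×31/6 = 1240
∑_{k=1}^{7} k² = 7×8×15/6 = 140
∑_{k=8}^{15} k² = 1240 - 140 = 1100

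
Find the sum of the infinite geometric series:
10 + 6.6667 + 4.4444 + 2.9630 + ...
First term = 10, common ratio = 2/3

For |r| < 1, S = a / (1 - r)
S = 10 / (1 - (2/3))
S = 10 / (1/3)
S = 30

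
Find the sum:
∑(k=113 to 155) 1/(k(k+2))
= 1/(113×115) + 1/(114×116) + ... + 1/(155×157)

Partial fractions: 1/(k(k+2)) = (1/2)[1/k - 1/(k+2)]
Telescoping leaves the first two and last two terms:
= (1/2)[1/113 + 1/114 - 1/156 - 1/157]
= 254603/105168648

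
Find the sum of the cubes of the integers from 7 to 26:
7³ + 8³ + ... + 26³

Use ∑_{k=1}^{n} k³ = [n(n+1)/2]², then subtract the first 6 terms.
∑_{k=1}^{26} k³ = [26×27/2]² = 351² = 123201
∑_{k=1}^{6} k³ = [6×7/2]² = 21² = 441
∑_{k=7}^{26} k³ = 123201 - 441 = 122760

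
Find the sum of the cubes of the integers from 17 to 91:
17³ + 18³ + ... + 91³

Use ∑_{k=1}^{n} k³ = [n(n+1)/2]², then subtract the first 16 terms.
∑_{k=1}^{91} k³ = [91×92/2]² = 4186² = 17522596
∑_{k=1}^{16} k³ = [16×17/2]² = 136² = 18496
∑_{k=17}^{91} k³ = 17522596 - 18496 = 17504100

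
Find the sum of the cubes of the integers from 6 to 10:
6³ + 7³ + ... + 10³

Use ∑_{k=1}^{n} k³ = [n(n+1)/2]², then subtract the first 5 terms.
∑_{k=1}^{10} k³ = [10×11/2]² = 55² = 3025
∑_{k=1}^{5} k³ = [5×6/2]² = 15² = 225
∑_{k=6}^{10} k³ = 3025 - 225 = 2800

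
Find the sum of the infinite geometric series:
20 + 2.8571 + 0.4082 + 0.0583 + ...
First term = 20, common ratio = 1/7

For |r| < 1, S = a / (1 - r)
S = 20 / (1 - (1/7))
S = 20 / (6/7)
S = 70/3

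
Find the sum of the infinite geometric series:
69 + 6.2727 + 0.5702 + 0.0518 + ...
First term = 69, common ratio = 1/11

For |r| < 1, S = a / (1 - r)
S = 69 / (1 - (1/11))
S = 69 / (10/11)
S = 759/10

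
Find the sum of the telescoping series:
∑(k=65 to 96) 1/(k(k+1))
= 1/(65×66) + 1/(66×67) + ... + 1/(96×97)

Partial fractions: 1/(k(k+1)) = 1/k - 1/(k+1)
The series telescopes:
= (1/65 - 1/66) + (1/66 - 1/67) + ... + (1/96 - 1/97)
= 1/65 - 1/97
= 32/6305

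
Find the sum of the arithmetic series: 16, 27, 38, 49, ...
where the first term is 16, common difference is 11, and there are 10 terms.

Sₙ = n/2 × (first + last)
Last term = a + (n-1)d = 16 + (10-1)×11 = 115
S_10 = 10/2 × (16 + 115)
S_10 = 10/2 × 131 = 655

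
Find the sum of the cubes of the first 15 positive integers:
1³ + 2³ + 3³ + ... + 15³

Formula: ∑k³ = [n(n+1)/2]²
= [15×16/2]²
= 120²
= 14400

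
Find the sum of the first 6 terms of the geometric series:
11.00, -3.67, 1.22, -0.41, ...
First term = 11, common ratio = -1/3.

Sₙ = a(1 - rⁿ) / (1 - r)
S_6 = 11(1 - (-1/3)^6) / (1 - (-1/3))
S_6 = 11(1 - (1/729)) / (4/3)
S_6 = 2002/243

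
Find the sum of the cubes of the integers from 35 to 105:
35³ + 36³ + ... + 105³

Use ∑_{k=1}^{n} k³ = [n(n+1)/2]², then subtract the first 34 terms.
∑_{k=1}^{105} k³ = [105×106/2]² = 5565² = 30969225
∑_{k=1}^{34} k³ = [34×35/2]² = 595² = 354025
∑_{k=35}^{105} k³ = 30969225 - 354025 = 30615200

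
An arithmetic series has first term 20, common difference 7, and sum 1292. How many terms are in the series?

Using S = n/2 × [2a + (n-1)d]
1292 = n/2 × [2(20) + (n-1)(7)]
1292 = n/2 × [40 + 7n - 7]
2584 = n × [33 + 7n]
7n² + (33)n - 2584 = 0
Discriminant: Δ = (33)² - 4(7)(-2584) = 1089 + 72352 = 73441
√Δ = 271
n = [-(33) + √Δ] / (2·7) = (-33 + 271) / 14 = 238 / 14 = 17
(The negative root is discarded since n must be a positive integer.)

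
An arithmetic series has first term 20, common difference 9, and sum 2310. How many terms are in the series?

Using S = n/2 × [2a + (n-1)d]
2310 = n/2 × [2(20) + (n-1)(9)]
2310 = n/2 × [40 + 9n - 9]
4620 = n × [31 + 9n]
9n² + (31)n - 4620 = 0
Discriminant: Δ = (31)² - 4(9)(-4620) = 961 + 166320 = 167281
√Δ = 409
n = [-(31) + √Δ] / (2·9) = (-31 + 409) / 18 = 378 / 18 = 21
(The negative root is discarded since n must be a positive integer.)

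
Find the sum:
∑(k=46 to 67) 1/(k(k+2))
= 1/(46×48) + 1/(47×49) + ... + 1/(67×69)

Partial fractions: 1/(k(k+2)) = (1/2)[1/k - 1/(k+2)]
Telescoping leaves the first two and last two terms:
= (1/2)[1/46 + 1/47 - 1/68 - 1/69]
= 3047/441048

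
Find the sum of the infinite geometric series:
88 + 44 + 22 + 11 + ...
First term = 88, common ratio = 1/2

For |r| < 1, S = a / (1 - r)
S = 88 / (1 - (1/2))
S = 88 / (1/2)
S = 176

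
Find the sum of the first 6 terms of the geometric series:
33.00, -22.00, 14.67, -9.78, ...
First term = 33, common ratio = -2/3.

Sₙ = a(1 - rⁿ) / (1 - r)
S_6 = 33(1 - (-2/3)^6) / (1 - (-2/3))
S_6 = 33(1 - (64/729)) / (5/3)
S_6 = 1463/81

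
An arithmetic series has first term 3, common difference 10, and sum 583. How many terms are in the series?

Using S = n/2 × [2a + (n-1)d]
583 = n/2 × [2(3) + (n-1)(10)]
583 = n/2 × [6 + 10n - 10]
1166 = n × [-4 + 10n]
10n² + (-4)n - 1166 = 0
Discriminant: Δ = (-4)² - 4(10)(-1166) = 16 + 46640 = 46656
√Δ = 216
n = [-(-4) + √Δ] / (2·10) = (4 + 216) / 20 = 220 / 20 = 11
(The negative root is discarded since n must be a positive integer.)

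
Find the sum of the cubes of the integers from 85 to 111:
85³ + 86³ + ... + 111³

Use ∑_{k=1}^{n} k³ = [n(n+1)/2]², then subtract the first 84 terms.
∑_{k=1}^{111} k³ = [111×112/2]² = 6216² = 38638656
∑_{k=1}^{84} k³ = [84×85/2]² = 3570² = 12744900
∑_{k=85}^{111} k³ = 38638656 - 12744900 = 25893756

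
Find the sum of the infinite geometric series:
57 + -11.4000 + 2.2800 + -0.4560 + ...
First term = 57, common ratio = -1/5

For |r| < 1, S = a / (1 - r)
S = 57 / (1 - (-1/5))
S = 57 / (6/5)
S = 95/2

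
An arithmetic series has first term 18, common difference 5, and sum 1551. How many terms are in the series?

Using S = n/2 × [2a + (n-1)d]
1551 = n/2 × [2(18) + (n-1)(5)]
1551 = n/2 × [36 + 5n - 5]
3102 = n × [31 + 5n]
5n² + (31)n - 3102 = 0
Discriminant: Δ = (31)² - 4(5)(-3102) = 961 + 62040 = 63001
√Δ = 251
n = [-(31) + √Δ] / (2·5) = (-31 + 251) / 10 = 220 / 10 = 22
(The negative root is discarded since n must be a positive integer.)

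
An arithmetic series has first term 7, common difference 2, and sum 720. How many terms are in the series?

Using S = n/2 × [2a + (n-1)d]
720 = n/2 × [2(7) + (n-1)(2)]
720 = n/2 × [14 + 2n - 2]
1440 = n × [12 + 2n]
2n² + (12)n - 1440 = 0
Discriminant: Δ = (12)² - 4(2)(-1440) = 144 + 11520 = 11664
√Δ = 108
n = [-(12) + √Δ] / (2·2) = (-12 + 108) / 4 = 96 / 4 = 24
(The negative root is discarded since n must be a positive integer.)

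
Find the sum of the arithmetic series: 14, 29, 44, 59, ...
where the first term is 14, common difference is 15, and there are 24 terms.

Sₙ = n/2 × (first + last)
Last term = a + (n-1)d = 14 + (24-1)×15 = 359
S_24 = 24/2 × (14 + 359)
S_24 = 24/2 × 373 = 4476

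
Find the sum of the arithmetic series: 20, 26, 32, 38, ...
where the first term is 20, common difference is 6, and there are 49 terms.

Sₙ = n/2 × (first + last)
Last term = a + (n-1)d = 20 + (49-1)×6 = 308
S_49 = 49/2 × (20 + 308)
S_49 = 49/2 × 328 = 8036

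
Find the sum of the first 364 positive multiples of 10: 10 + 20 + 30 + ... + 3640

Factor out 10: = 10(1 + 2 + ... + 364) = 10 × n(n+1)/2
= 10 × 364×365/2
= 10 × 66430
= 664300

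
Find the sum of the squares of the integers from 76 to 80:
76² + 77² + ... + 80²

Use ∑_{k=1}^{n} k² = n(n+1)(2n+1)/6, then subtract the first 75 terms.
∑_{k=1}^{80} k² = 80×81×161/6 = 173880
∑_{k=1}^{75} k² = 75×76×151/6 = 143450
∑_{k=76}^{80} k² = 173880 - 143450 = 30430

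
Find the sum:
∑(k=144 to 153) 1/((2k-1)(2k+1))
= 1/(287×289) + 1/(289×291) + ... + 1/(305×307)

Partial fractions: 1/((2k-1)(2k+1)) = (1/2)[1/(2k-1) - 1/(2k+1)]
The series telescopes:
= (1/2)[1/287 - 1/307]
= 10/88109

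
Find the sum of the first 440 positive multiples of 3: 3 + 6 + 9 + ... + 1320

Factor out 3: = 3(1 + 2 + ... + 440) = 3 × n(n+1)/2
= 3 × 440×441/2
= 3 × 97020
= 291060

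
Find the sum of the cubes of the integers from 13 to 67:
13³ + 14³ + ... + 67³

Use ∑_{k=1}^{n} k³ = [n(n+1)/2]², then subtract the first 12 terms.
∑_{k=1}^{67} k³ = [67×68/2]² = 2278² = 5189284
∑_{k=1}^{12} k³ = [12×13/2]² = 78² = 6084
∑_{k=13}^{67} k³ = 5189284 - 6084 = 5183200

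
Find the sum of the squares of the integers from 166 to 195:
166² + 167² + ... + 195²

Use ∑_{k=1}^{n} k² = n(n+1)(2n+1)/6, then subtract the first 165 terms.
∑_{k=1}^{195} k² = 195×196×391/6 = 2490670
∑_{k=1}^{165} k² = 165×166×331/6 = 1511015
∑_{k=166}^{195} k² = 2490670 - 1511015 = 979655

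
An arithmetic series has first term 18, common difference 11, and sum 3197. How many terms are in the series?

Using S = n/2 × [2a + (n-1)d]
3197 = n/2 × [2(18) + (n-1)(11)]
3197 = n/2 × [36 + 11n - 11]
6394 = n × [25 + 11n]
11n² + (25)n - 6394 = 0
Discriminant: Δ = (25)² - 4(11)(-6394) = 625 + 281336 = 281961
√Δ = 531
n = [-(25) + √Δ] / (2·11) = (-25 + 531) / 22 = 506 / 22 = 23
(The negative root is discarded since n must be a positive integer.)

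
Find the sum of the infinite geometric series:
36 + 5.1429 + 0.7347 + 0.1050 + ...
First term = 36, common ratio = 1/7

For |r| < 1, S = a / (1 - r)
S = 36 / (1 - (1/7))
S = 36 / (6/7)
S = 42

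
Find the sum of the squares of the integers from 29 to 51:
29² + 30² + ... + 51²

Use ∑_{k=1}^{n} k² = n(n+1)(2n+1)/6, then subtract the first 28 terms.
∑_{k=1}^{51} k² = 51×52×103/6 = 45526
∑_{k=1}^{28} k² = 28×29×57/6 = 7714
∑_{k=29}^{51} k² = 45526 - 7714 = 37812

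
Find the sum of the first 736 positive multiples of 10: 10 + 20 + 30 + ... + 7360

Factor out 10: = 10(1 + 2 + ... + 736) = 10 × n(n+1)/2
= 10 × 736×737/2
= 10 × 271216
= 2712160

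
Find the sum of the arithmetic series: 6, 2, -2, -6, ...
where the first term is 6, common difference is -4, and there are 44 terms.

Sₙ = n/2 × (first + last)
Last term = a + (n-1)d = 6 + (44-1)×(-4) = -166
S_44 = 44/2 × (6 + (-166))
S_44 = 44/2 × (-160) = -3520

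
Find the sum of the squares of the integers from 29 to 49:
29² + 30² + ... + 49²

Use ∑_{k=1}^{n} k² = n(n+1)(2n+1)/6, then subtract the first 28 terms.
∑_{k=1}^{49} k² = 49×50×99/6 = 40425
∑_{k=1}^{28} k² = 28×29×57/6 = 7714
∑_{k=29}^{49} k² = 40425 - 7714 = 32711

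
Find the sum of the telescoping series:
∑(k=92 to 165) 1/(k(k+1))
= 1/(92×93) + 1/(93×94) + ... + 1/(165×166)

Partial fractions: 1/(k(k+1)) = 1/k - 1/(k+1)
The series telescopes:
= (1/92 - 1/93) + (1/93 - 1/94) + ... + (1/165 - 1/166)
= 1/92 - 1/166
= 37/7636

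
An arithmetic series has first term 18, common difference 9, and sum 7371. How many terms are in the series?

Using S = n/2 × [2a + (n-1)d]
7371 = n/2 × [2(18) + (n-1)(9)]
7371 = n/2 × [36 + 9n - 9]
14742 = n × [27 + 9n]
9n² + (27)n - 14742 = 0
Discriminant: Δ = (27)² - 4(9)(-14742) = 729 + 530712 = 531441
√Δ = 729
n = [-(27) + √Δ] / (2·9) = (-27 + 729) / 18 = 702 / 18 = 39
(The negative root is discarded since n must be a positive integer.)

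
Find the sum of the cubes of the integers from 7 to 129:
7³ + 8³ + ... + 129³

Use ∑_{k=1}^{n} k³ = [n(n+1)/2]², then subtract the first 6 terms.
∑_{k=1}^{129} k³ = [129×130/2]² = 8385² = 70308225
∑_{k=1}^{6} k³ = [6×7/2]² = 21² = 441
∑_{k=7}^{129} k³ = 70308225 - 441 = 70307784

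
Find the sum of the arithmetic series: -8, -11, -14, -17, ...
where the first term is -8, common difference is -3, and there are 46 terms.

Sₙ = n/2 × (first + last)
Last term = a + (n-1)d = -8 + (46-1)×(-3) = -143
S_46 = 46/2 × (-8 + (-143))
S_46 = 46/2 × (-151) = -3473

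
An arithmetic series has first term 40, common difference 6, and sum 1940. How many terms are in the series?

Using S = n/2 × [2a + (n-1)d]
1940 = n/2 × [2(40) + (n-1)(6)]
1940 = n/2 × [80 + 6n - 6]
3880 = n × [74 + 6n]
6n² + (74)n - 3880 = 0
Discriminant: Δ = (74)² - 4(6)(-3880) = 5476 + 93120 = 98596
√Δ = 314
n = [-(74) + √Δ] / (2·6) = (-74 + 314) / 12 = 240 / 12 = 20
(The negative root is discarded since n must be a positive integer.)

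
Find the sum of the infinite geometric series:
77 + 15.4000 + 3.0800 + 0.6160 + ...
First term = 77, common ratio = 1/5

For |r| < 1, S = a / (1 - r)
S = 77 / (1 - (1/5))
S = 77 / (4/5)
S = 385/4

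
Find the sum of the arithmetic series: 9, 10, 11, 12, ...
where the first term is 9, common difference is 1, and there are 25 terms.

Sₙ = n/2 × (first + last)
Last term = a + (n-1)d = 9 + (25-1)×1 = 33
S_25 = 25/2 × (9 + 33)
S_25 = 25/2 × 42 = 525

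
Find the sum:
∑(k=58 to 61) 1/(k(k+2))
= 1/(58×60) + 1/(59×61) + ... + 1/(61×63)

Partial fractions: 1/(k(k+2)) = (1/2)[1/k - 1/(k+2)]
Telescoping leaves the first two and last two terms:
= (1/2)[1/58 + 1/59 - 1/62 - 1/63]
= 7313/6683166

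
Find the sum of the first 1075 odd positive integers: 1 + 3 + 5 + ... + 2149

Sum of first n odd numbers = n²
= 1075²
= 1155625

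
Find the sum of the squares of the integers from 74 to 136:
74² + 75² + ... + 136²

Use ∑_{k=1}^{n} k² = n(n+1)(2n+1)/6, then subtract the first 73 terms.
∑_{k=1}^{136} k² = 136×137×273/6 = 847756
∑_{k=1}^{73} k² = 73×74×147/6 = 132349
∑_{k=74}^{136} k² = 847756 - 132349 = 715407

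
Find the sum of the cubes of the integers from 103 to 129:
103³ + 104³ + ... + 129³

Use ∑_{k=1}^{n} k³ = [n(n+1)/2]², then subtract the first 102 terms.
∑_{k=1}^{129} k³ = [129×130/2]² = 8385² = 70308225
∑_{k=1}^{102} k³ = [102×103/2]² = 5253² = 27594009
∑_{k=103}^{129} k³ = 70308225 - 27594009 = 42714216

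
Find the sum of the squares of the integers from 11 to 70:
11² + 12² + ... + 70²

Use ∑_{k=1}^{n} k² = n(n+1)(2n+1)/6, then subtract the first 10 terms.
∑_{k=1}^{70} k² = 70×71×141/6 = 116795
∑_{k=1}^{10} k² = 10×11×21/6 = 385
∑_{k=11}^{70} k² = 116795 - 385 = 116410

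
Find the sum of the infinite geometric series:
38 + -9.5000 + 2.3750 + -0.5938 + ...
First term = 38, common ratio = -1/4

For |r| < 1, S = a / (1 - r)
S = 38 / (1 - (-1/4))
S = 38 / (5/4)
S = 152/5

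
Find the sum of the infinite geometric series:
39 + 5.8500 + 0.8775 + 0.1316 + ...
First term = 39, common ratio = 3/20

For |r| < 1, S = a / (1 - r)
S = 39 / (1 - (3/20))
S = 39 / (17/20)
S = 780/17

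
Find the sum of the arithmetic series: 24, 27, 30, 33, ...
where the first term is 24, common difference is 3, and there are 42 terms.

Sₙ = n/2 × (first + last)
Last term = a + (n-1)d = 24 + (42-1)×3 = 147
S_42 = 42/2 × (24 + 147)
S_42 = 42/2 × 171 = 3591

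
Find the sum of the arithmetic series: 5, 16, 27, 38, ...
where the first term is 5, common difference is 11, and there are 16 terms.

Sₙ = n/2 × (first + last)
Last term = a + (n-1)d = 5 + (16-1)×11 = 170
S_16 = 16/2 × (5 + 170)
S_16 = 16/2 × 175 = 1400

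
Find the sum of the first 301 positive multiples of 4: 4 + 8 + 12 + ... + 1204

Factor out 4: = 4(1 + 2 + ... + 301) = 4 × n(n+1)/2
= 4 × 301×302/2
= 4 × 45451
= 181804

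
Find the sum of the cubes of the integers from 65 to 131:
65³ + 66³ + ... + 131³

Use ∑_{k=1}^{n} k³ = [n(n+1)/2]², then subtract the first 64 terms.
∑_{k=1}^{131} k³ = [131×132/2]² = 8646² = 74753316
∑_{k=1}^{64} k³ = [64×65/2]² = 2080² = 4326400
∑_{k=65}^{131} k³ = 74753316 - 4326400 = 70426916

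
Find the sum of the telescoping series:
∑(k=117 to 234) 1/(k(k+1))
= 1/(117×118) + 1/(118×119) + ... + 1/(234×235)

Partial fractions: 1/(k(k+1)) = 1/k - 1/(k+1)
The series telescopes:
= (1/117 - 1/118) + (1/118 - 1/119) + ... + (1/234 - 1/235)
= 1/117 - 1/235
= 118/27495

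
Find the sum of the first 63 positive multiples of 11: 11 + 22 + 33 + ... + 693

Factor out 11: = 11(1 + 2 + ... + 63) = 11 × n(n+1)/2
= 11 × 63×64/2
= 11 × 2016
= 22176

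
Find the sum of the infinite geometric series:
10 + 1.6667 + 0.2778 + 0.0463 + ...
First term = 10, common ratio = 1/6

For |r| < 1, S = a / (1 - r)
S = 10 / (1 - (1/6))
S = 10 / (5/6)
S = 12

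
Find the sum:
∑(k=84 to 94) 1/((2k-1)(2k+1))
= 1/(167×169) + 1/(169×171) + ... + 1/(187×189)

Partial fractions: 1/((2k-1)(2k+1)) = (1/2)[1/(2k-1) - 1/(2k+1)]
The series telescopes:
= (1/2)[1/167 - 1/189]
= 11/31563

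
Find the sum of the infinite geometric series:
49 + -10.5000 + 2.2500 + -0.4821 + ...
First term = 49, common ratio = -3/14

For |r| < 1, S = a / (1 - r)
S = 49 / (1 - (-3/14))
S = 49 / (17/14)
S = 686/17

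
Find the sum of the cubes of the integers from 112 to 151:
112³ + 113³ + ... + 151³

Use ∑_{k=1}^{n} k³ = [n(n+1)/2]², then subtract the first 111 terms.
∑_{k=1}^{151} k³ = [151×152/2]² = 11476² = 131698576
∑_{k=1}^{111} k³ = [111×112/2]² = 6216² = 38638656
∑_{k=112}^{151} k³ = 131698576 - 38638656 = 93059920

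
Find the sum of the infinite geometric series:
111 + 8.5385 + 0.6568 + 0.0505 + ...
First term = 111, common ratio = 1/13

For |r| < 1, S = a / (1 - r)
S = 111 / (1 - (1/13))
S = 111 / (12/13)
S = 481/4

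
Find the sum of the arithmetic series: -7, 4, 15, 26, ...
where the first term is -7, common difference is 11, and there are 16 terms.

Sₙ = n/2 × (first + last)
Last term = a + (n-1)d = -7 + (16-1)×11 = 158
S_16 = 16/2 × (-7 + 158)
S_16 = 16/2 × 151 = 1208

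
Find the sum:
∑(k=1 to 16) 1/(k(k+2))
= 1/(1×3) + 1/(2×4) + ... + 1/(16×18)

Partial fractions: 1/(k(k+2)) = (1/2)[1/k - 1/(k+2)]
Telescoping leaves the first two and last two terms:
= (1/2)[1/1 + 1/2 - 1/17 - 1/18]
= 106/153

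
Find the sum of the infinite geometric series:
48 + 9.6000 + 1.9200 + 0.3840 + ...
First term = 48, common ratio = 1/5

For |r| < 1, S = a / (1 - r)
S = 48 / (1 - (1/5))
S = 48 / (4/5)
S = 60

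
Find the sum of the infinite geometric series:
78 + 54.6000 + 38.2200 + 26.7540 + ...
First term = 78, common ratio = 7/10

For |r| < 1, S = a / (1 - r)
S = 78 / (1 - (7/10))
S = 78 / (3/10)
S = 260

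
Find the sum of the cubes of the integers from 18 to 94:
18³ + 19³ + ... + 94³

Use ∑_{k=1}^{n} k³ = [n(n+1)/2]², then subtract the first 17 terms.
∑_{k=1}^{94} k³ = [94×95/2]² = 4465² = 19936225
∑_{k=1}^{17} k³ = [17×18/2]² = 153² = 23409
∑_{k=18}^{94} k³ = 19936225 - 23409 = 19912816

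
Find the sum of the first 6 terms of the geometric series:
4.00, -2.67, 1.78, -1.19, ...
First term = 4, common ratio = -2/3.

Sₙ = a(1 - rⁿ) / (1 - r)
S_6 = 4(1 - (-2/3)^6) / (1 - (-2/3))
S_6 = 4(1 - (64/729)) / (5/3)
S_6 = 532/243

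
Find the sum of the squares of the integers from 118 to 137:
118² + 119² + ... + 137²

Use ∑_{k=1}^{n} k² = n(n+1)(2n+1)/6, then subtract the first 117 terms.
∑_{k=1}^{137} k² = 137×138×275/6 = 866525
∑_{k=1}^{117} k² = 117×118×235/6 = 540735
∑_{k=118}^{137} k² = 866525 - 540735 = 325790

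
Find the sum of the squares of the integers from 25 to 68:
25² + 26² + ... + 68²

Use ∑_{k=1}^{n} k² = n(n+1)(2n+1)/6, then subtract the first 24 terms.
∑_{k=1}^{68} k² = 68×69×137/6 = 107134
∑_{k=1}^{24} k² = 24×25×49/6 = 4900
∑_{k=25}^{68} k² = 107134 - 4900 = 102234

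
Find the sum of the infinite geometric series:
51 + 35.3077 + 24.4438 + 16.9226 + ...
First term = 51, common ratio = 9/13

For |r| < 1, S = a / (1 - r)
S = 51 / (1 - (9/13))
S = 51 / (4/13)
S = 663/4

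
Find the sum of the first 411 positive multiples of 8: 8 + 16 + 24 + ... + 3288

Factor out 8: = 8(1 + 2 + ... + 411) = 8 × n(n+1)/2
= 8 × 411×412/2
= 8 × 84666
= 677328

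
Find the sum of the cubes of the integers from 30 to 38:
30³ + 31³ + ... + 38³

Use ∑_{k=1}^{n} k³ = [n(n+1)/2]², then subtract the first 29 terms.
∑_{k=1}^{38} k³ = [38×39/2]² = 741² = 549081
∑_{k=1}^{29} k³ = [29×30/2]² = 435² = 189225
∑_{k=30}^{38} k³ = 549081 - 189225 = 359856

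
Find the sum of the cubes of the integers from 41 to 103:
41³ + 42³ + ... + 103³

Use ∑_{k=1}^{n} k³ = [n(n+1)/2]², then subtract the first 40 terms.
∑_{k=1}^{103} k³ = [103×104/2]² = 5356² = 28686736
∑_{k=1}^{40} k³ = [40×41/2]² = 820² = 672400
∑_{k=41}^{103} k³ = 28686736 - 672400 = 28014336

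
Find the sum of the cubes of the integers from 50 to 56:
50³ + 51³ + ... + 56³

Use ∑_{k=1}^{n} k³ = [n(n+1)/2]², then subtract the first 49 terms.
∑_{k=1}^{56} k³ = [56×57/2]² = 1596² = 2547216
∑_{k=1}^{49} k³ = [49×50/2]² = 1225² = 1500625
∑_{k=50}^{56} k³ = 2547216 - 1500625 = 1046591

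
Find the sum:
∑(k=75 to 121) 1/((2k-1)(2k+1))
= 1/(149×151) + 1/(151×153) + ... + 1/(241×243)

Partial fractions: 1/((2k-1)(2k+1)) = (1/2)[1/(2k-1) - 1/(2k+1)]
The series telescopes:
= (1/2)[1/149 - 1/243]
= 47/36207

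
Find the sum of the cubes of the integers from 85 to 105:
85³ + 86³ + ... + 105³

Use ∑_{k=1}^{n} k³ = [n(n+1)/2]², then subtract the first 84 terms.
∑_{k=1}^{105} k³ = [105×106/2]² = 5565² = 30969225
∑_{k=1}^{84} k³ = [84×85/2]² = 3570² = 12744900
∑_{k=85}^{105} k³ = 30969225 - 12744900 = 18224325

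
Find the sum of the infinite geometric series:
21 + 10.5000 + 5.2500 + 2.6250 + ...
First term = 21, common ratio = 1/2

For |r| < 1, S = a / (1 - r)
S = 21 / (1 - (1/2))
S = 21 / (1/2)
S = 42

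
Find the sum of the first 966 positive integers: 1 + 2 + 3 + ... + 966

Formula: ∑k = n(n+1)/2
= 966×967/2
= 934122/2
= 467061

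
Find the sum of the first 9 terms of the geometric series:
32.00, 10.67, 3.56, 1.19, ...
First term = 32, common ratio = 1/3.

Sₙ = a(1 - rⁿ) / (1 - r)
S_9 = 32(1 - (1/3)^9) / (1 - (1/3))
S_9 = 32(1 - (1/19683)) / (2/3)
S_9 = 314912/6561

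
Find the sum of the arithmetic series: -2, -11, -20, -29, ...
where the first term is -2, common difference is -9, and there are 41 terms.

Sₙ = n/2 × (first + last)
Last term = a + (n-1)d = -2 + (41-1)×(-9) = -362
S_41 = 41/2 × (-2 + (-362))
S_41 = 41/2 × (-364) = -7462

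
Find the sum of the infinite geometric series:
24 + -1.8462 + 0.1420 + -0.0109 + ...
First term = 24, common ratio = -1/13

For |r| < 1, S = a / (1 - r)
S = 24 / (1 - (-1/13))
S = 24 / (14/13)
S = 156/7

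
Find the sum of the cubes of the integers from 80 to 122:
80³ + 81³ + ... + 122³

Use ∑_{k=1}^{n} k³ = [n(n+1)/2]², then subtract the first 79 terms.
∑_{k=1}^{122} k³ = [122×123/2]² = 7503² = 56295009
∑_{k=1}^{79} k³ = [79×80/2]² = 3160² = 9985600
∑_{k=80}^{122} k³ = 56295009 - 9985600 = 46309409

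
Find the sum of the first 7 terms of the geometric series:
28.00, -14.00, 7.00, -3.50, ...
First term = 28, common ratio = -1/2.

Sₙ = a(1 - rⁿ) / (1 - r)
S_7 = 28(1 - (-1/2)^7) / (1 - (-1/2))
S_7 = 28(1 - (-1/128)) / (3/2)
S_7 = 301/16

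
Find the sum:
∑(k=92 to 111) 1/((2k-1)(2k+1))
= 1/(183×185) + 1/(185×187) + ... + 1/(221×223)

Partial fractions: 1/((2k-1)(2k+1)) = (1/2)[1/(2k-1) - 1/(2k+1)]
The series telescopes:
= (1/2)[1/183 - 1/223]
= 20/40809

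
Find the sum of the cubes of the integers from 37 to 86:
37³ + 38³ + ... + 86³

Use ∑_{k=1}^{n} k³ = [n(n+1)/2]², then subtract the first 36 terms.
∑_{k=1}^{86} k³ = [86×87/2]² = 3741² = 13995081
∑_{k=1}^{36} k³ = [36×37/2]² = 666² = 443556
∑_{k=37}^{86} k³ = 13995081 - 443556 = 13551525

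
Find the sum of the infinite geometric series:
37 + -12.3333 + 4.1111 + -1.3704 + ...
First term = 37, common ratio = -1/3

For |r| < 1, S = a / (1 - r)
S = 37 / (1 - (-1/3))
S = 37 / (4/3)
S = 111/4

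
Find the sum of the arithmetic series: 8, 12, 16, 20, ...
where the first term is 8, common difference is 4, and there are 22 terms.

Sₙ = n/2 × (first + last)
Last term = a + (n-1)d = 8 + (22-1)×4 = 92
S_22 = 22/2 × (8 + 92)
S_22 = 22/2 × 100 = 1100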